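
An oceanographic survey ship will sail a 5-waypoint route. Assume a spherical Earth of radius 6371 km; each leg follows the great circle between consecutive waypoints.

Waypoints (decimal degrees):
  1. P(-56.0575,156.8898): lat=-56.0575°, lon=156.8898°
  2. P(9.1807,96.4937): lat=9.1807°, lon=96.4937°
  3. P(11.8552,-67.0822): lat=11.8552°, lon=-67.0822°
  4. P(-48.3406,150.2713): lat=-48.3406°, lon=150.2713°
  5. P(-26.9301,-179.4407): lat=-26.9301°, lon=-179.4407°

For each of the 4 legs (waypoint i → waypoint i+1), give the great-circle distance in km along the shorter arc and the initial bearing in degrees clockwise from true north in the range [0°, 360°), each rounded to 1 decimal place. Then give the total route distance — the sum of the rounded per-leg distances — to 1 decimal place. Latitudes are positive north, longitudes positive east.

Leg 1: dist=9113.1 km, bearing=299.9°
Leg 2: dist=17054.2 km, bearing=321.9°
Leg 3: dist=14690.3 km, bearing=212.9°
Leg 4: dist=3533.5 km, bearing=58.6°
Total: 44391.1 km

Leg 1: φ1=-0.9783879, φ2=0.1602334, Δφ=1.1386214, Δλ=-1.0541108 rad; a=sin²(Δφ/2)+cosφ1·cosφ2·sin²(Δλ/2)=0.4300319714; c=2·atan2(√a, √(1-a))=1.430399491; dist=6371·c=9113.075 ≈ 9113.1 km; running total=9113.1 km
Leg 1 bearing: y=sinΔλ·cosφ2=-0.85832356, x=cosφ1·sinφ2-sinφ1·cosφ2·cosΔλ=0.49365834; θ=atan2(y, x)=-60.0950° <0 so +360° → 299.9050° ≈ 299.9°
Leg 2: φ1=0.1602334, φ2=0.2069123, Δφ=0.0466788, Δλ=-2.8549380 rad; a=sin²(Δφ/2)+cosφ1·cosφ2·sin²(Δλ/2)=0.9469663795; c=2·atan2(√a, √(1-a))=2.676840680; dist=6371·c=17054.152 ≈ 17054.2 km; running total=26167.3 km
Leg 2 bearing: y=sinΔλ·cosφ2=-0.27671397, x=cosφ1·sinφ2-sinφ1·cosφ2·cosΔλ=0.35258134; θ=atan2(y, x)=-38.1256° <0 so +360° → 321.8744° ≈ 321.9°
Leg 3: φ1=0.2069123, φ2=-0.8437026, Δφ=-1.0506149, Δλ=3.7935342 rad; a=sin²(Δφ/2)+cosφ1·cosφ2·sin²(Δλ/2)=0.8352954424; c=2·atan2(√a, √(1-a))=2.305801354; dist=6371·c=14690.260 ≈ 14690.3 km; running total=40857.6 km
Leg 3 bearing: y=sinΔλ·cosφ2=-0.40329471, x=cosφ1·sinφ2-sinφ1·cosφ2·cosΔλ=-0.62262448; θ=atan2(y, x)=-147.0675° <0 so +360° → 212.9325° ≈ 212.9°
Leg 4: φ1=-0.8437026, φ2=-0.4700189, Δφ=0.3736837, Δλ=-5.7545600 rad; a=sin²(Δφ/2)+cosφ1·cosφ2·sin²(Δλ/2)=0.0749515437; c=2·atan2(√a, √(1-a))=0.554627035; dist=6371·c=3533.529 ≈ 3533.5 km; running total=44391.1 km
Leg 4 bearing: y=sinΔλ·cosφ2=0.44965528, x=cosφ1·sinφ2-sinφ1·cosφ2·cosΔλ=0.27412656; θ=atan2(y, x)=58.6320° ≈ 58.6°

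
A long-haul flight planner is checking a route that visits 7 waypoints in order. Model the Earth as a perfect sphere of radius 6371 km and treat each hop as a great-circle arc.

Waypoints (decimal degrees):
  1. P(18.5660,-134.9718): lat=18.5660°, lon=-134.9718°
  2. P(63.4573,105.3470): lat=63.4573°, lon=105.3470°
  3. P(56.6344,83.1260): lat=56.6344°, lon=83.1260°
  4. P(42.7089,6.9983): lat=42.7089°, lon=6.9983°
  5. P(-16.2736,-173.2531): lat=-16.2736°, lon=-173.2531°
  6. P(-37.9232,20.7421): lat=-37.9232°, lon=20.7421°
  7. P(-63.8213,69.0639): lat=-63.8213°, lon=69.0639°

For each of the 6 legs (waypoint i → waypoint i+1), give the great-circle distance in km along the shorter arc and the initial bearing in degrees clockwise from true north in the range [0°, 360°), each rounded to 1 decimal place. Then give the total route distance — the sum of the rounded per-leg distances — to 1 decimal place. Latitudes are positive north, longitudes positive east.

Leg 1: φ1=0.3240378, φ2=1.1075388, Δφ=0.7835010, Δλ=4.1943543 rad; a=sin²(Δφ/2)+cosφ1·cosφ2·sin²(Δλ/2)=0.4624607708; c=2·atan2(√a, √(1-a))=1.495647155; dist=6371·c=9528.768 ≈ 9528.8 km; running total=9528.8 km
Leg 1 bearing: y=sinΔλ·cosφ2=-0.38823334, x=cosφ1·sinφ2-sinφ1·cosφ2·cosΔλ=0.91849774; θ=atan2(y, x)=-22.9130° <0 so +360° → 337.0870° ≈ 337.1°
Leg 2: φ1=1.1075388, φ2=0.9884567, Δφ=-0.1190821, Δλ=-0.3878296 rad; a=sin²(Δφ/2)+cosφ1·cosφ2·sin²(Δλ/2)=0.0126672306; c=2·atan2(√a, √(1-a))=0.225575541; dist=6371·c=1437.142 ≈ 1437.1 km; running total=10965.9 km
Leg 2 bearing: y=sinΔλ·cosφ2=-0.20799127, x=cosφ1·sinφ2-sinφ1·cosφ2·cosΔλ=-0.08226007; θ=atan2(y, x)=-111.5787° <0 so +360° → 248.4213° ≈ 248.4°
Leg 3: φ1=0.9884567, φ2=0.7454109, Δφ=-0.2430458, Δλ=-1.3286790 rad; a=sin²(Δφ/2)+cosφ1·cosφ2·sin²(Δλ/2)=0.1683134014; c=2·atan2(√a, √(1-a))=0.845478641; dist=6371·c=5386.544 ≈ 5386.5 km; running total=16352.4 km
Leg 3 bearing: y=sinΔλ·cosφ2=-0.71337670, x=cosφ1·sinφ2-sinφ1·cosφ2·cosΔλ=0.22589750; θ=atan2(y, x)=-72.4291° <0 so +360° → 287.5709° ≈ 287.6°
Leg 4: φ1=0.7454109, φ2=-0.2840279, Δφ=-1.0294388, Δλ=-3.1459804 rad; a=sin²(Δφ/2)+cosφ1·cosφ2·sin²(Δλ/2)=0.9477154300; c=2·atan2(√a, √(1-a))=2.680194378; dist=6371·c=17075.518 ≈ 17075.5 km; running total=33427.9 km
Leg 4 bearing: y=sinΔλ·cosφ2=0.00421195, x=cosφ1·sinφ2-sinφ1·cosφ2·cosΔλ=0.44518068; θ=atan2(y, x)=0.5421° ≈ 0.5°
Leg 5: φ1=-0.2840279, φ2=-0.6618847, Δφ=-0.3778568, Δλ=3.3858550 rad; a=sin²(Δφ/2)+cosφ1·cosφ2·sin²(Δλ/2)=0.7812626716; c=2·atan2(√a, √(1-a))=2.168233396; dist=6371·c=13813.815 ≈ 13813.8 km; running total=47241.7 km
Leg 5 bearing: y=sinΔλ·cosφ2=-0.19077240, x=cosφ1·sinφ2-sinφ1·cosφ2·cosΔλ=-0.80446947; θ=atan2(y, x)=-166.6593° <0 so +360° → 193.3407° ≈ 193.3°
Leg 6: φ1=-0.6618847, φ2=-1.1138918, Δφ=-0.4520071, Δλ=0.8433745 rad; a=sin²(Δφ/2)+cosφ1·cosφ2·sin²(Δλ/2)=0.1085152771; c=2·atan2(√a, √(1-a))=0.671371180; dist=6371·c=4277.306 ≈ 4277.3 km; running total=51519.0 km
Leg 6 bearing: y=sinΔλ·cosφ2=0.32950770, x=cosφ1·sinφ2-sinφ1·cosφ2·cosΔλ=-0.52762063; θ=atan2(y, x)=148.0145° ≈ 148.0°

Leg 1: dist=9528.8 km, bearing=337.1°
Leg 2: dist=1437.1 km, bearing=248.4°
Leg 3: dist=5386.5 km, bearing=287.6°
Leg 4: dist=17075.5 km, bearing=0.5°
Leg 5: dist=13813.8 km, bearing=193.3°
Leg 6: dist=4277.3 km, bearing=148.0°
Total: 51519.0 km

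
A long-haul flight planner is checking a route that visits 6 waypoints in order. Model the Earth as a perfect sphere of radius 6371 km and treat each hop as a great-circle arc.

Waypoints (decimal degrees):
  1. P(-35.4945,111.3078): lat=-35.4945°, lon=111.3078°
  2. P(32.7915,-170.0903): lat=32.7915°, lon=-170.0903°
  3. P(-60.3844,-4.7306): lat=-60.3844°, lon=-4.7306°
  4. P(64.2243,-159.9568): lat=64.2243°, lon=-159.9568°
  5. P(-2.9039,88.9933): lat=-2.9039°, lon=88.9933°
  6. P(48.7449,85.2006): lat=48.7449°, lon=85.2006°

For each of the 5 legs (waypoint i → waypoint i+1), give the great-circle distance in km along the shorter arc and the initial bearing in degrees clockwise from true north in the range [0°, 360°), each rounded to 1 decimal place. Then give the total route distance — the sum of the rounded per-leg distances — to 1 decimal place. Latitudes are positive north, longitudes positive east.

Leg 1: φ1=-0.6194959, φ2=0.5723196, Δφ=1.1918155, Δλ=-4.9113234 rad; a=sin²(Δφ/2)+cosφ1·cosφ2·sin²(Δλ/2)=0.5895981670; c=2·atan2(√a, √(1-a))=1.750965828; dist=6371·c=11155.403 ≈ 11155.4 km; running total=11155.4 km
Leg 1 bearing: y=sinΔλ·cosφ2=0.82406749, x=cosφ1·sinφ2-sinφ1·cosφ2·cosΔλ=0.53740250; θ=atan2(y, x)=56.8903° ≈ 56.9°
Leg 2: φ1=0.5723196, φ2=-1.0539066, Δφ=-1.6262262, Δλ=2.8860712 rad; a=sin²(Δφ/2)+cosφ1·cosφ2·sin²(Δλ/2)=0.9363863294; c=2·atan2(√a, √(1-a))=2.631650322; dist=6371·c=16766.244 ≈ 16766.2 km; running total=27921.6 km
Leg 2 bearing: y=sinΔλ·cosφ2=0.12490361, x=cosφ1·sinφ2-sinφ1·cosφ2·cosΔλ=-0.47187601; θ=atan2(y, x)=165.1741° ≈ 165.2°
Leg 3: φ1=-1.0539066, φ2=1.1209255, Δφ=2.1748321, Δλ=-2.7092083 rad; a=sin²(Δφ/2)+cosφ1·cosφ2·sin²(Δλ/2)=0.9889891405; c=2·atan2(√a, √(1-a))=2.931340315; dist=6371·c=18675.569 ≈ 18675.6 km; running total=46597.2 km
Leg 3 bearing: y=sinΔλ·cosφ2=-0.18221788, x=cosφ1·sinφ2-sinφ1·cosφ2·cosΔλ=0.10176013; θ=atan2(y, x)=-60.8187° <0 so +360° → 299.1813° ≈ 299.2°
Leg 4: φ1=1.1209255, φ2=-0.0506826, Δφ=-1.1716081, Δλ=4.3449989 rad; a=sin²(Δφ/2)+cosφ1·cosφ2·sin²(Δλ/2)=0.6008046464; c=2·atan2(√a, √(1-a))=1.773797001; dist=6371·c=11300.861 ≈ 11300.9 km; running total=57898.1 km
Leg 4 bearing: y=sinΔλ·cosφ2=-0.93206956, x=cosφ1·sinφ2-sinφ1·cosφ2·cosΔλ=0.30099837; θ=atan2(y, x)=-72.1029° <0 so +360° → 287.8971° ≈ 287.9°
Leg 5: φ1=-0.0506826, φ2=0.8507590, Δφ=0.9014416, Δλ=-0.0661951 rad; a=sin²(Δφ/2)+cosφ1·cosφ2·sin²(Δλ/2)=0.1904811278; c=2·atan2(√a, √(1-a))=0.903279456; dist=6371·c=5754.793 ≈ 5754.8 km; running total=63652.9 km
Leg 5 bearing: y=sinΔλ·cosφ2=-0.04361802, x=cosφ1·sinφ2-sinφ1·cosφ2·cosΔλ=0.78414905; θ=atan2(y, x)=-3.1838° <0 so +360° → 356.8162° ≈ 356.8°

Leg 1: dist=11155.4 km, bearing=56.9°
Leg 2: dist=16766.2 km, bearing=165.2°
Leg 3: dist=18675.6 km, bearing=299.2°
Leg 4: dist=11300.9 km, bearing=287.9°
Leg 5: dist=5754.8 km, bearing=356.8°
Total: 63652.9 km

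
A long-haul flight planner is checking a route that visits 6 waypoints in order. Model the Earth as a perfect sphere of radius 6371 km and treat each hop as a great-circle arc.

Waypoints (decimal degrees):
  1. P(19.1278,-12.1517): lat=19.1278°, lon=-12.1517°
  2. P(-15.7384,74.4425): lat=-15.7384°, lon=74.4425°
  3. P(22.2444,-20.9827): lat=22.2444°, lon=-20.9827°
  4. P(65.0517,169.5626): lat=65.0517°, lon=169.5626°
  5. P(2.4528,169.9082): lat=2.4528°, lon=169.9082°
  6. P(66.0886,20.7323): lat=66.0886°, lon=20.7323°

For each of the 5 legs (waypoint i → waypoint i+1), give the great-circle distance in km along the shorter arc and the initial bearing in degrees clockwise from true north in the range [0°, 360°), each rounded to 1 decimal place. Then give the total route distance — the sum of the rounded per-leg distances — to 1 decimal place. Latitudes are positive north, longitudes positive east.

Leg 1: φ1=0.3338431, φ2=-0.2746869, Δφ=-0.6085300, Δλ=1.5113539 rad; a=sin²(Δφ/2)+cosφ1·cosφ2·sin²(Δλ/2)=0.5174287169; c=2·atan2(√a, √(1-a))=1.605660823; dist=6371·c=10229.665 ≈ 10229.7 km; running total=10229.7 km
Leg 1 bearing: y=sinΔλ·cosφ2=0.96081021, x=cosφ1·sinφ2-sinφ1·cosφ2·cosΔλ=-0.27500674; θ=atan2(y, x)=105.9724° ≈ 106.0°
Leg 2: φ1=-0.2746869, φ2=0.3882380, Δφ=0.6629249, Δλ=-1.6654839 rad; a=sin²(Δφ/2)+cosφ1·cosφ2·sin²(Δλ/2)=0.5934556572; c=2·atan2(√a, √(1-a))=1.758813433; dist=6371·c=11205.400 ≈ 11205.4 km; running total=21435.1 km
Leg 2 bearing: y=sinΔλ·cosφ2=-0.92143136, x=cosφ1·sinφ2-sinφ1·cosφ2·cosΔλ=0.34062942; θ=atan2(y, x)=-69.7119° <0 so +360° → 290.2881° ≈ 290.3°
Leg 3: φ1=0.3882380, φ2=1.1353663, Δφ=0.7471283, Δλ=3.3256429 rad; a=sin²(Δφ/2)+cosφ1·cosφ2·sin²(Δλ/2)=0.5202903198; c=2·atan2(√a, √(1-a))=1.611388113; dist=6371·c=10266.154 ≈ 10266.2 km; running total=31701.3 km
Leg 3 bearing: y=sinΔλ·cosφ2=-0.07719488, x=cosφ1·sinφ2-sinφ1·cosφ2·cosΔλ=0.99618982; θ=atan2(y, x)=-4.4310° <0 so +360° → 355.5690° ≈ 355.6°
Leg 4: φ1=1.1353663, φ2=0.0428094, Δφ=-1.0925569, Δλ=0.0060319 rad; a=sin²(Δφ/2)+cosφ1·cosφ2·sin²(Δλ/2)=0.2698954183; c=2·atan2(√a, √(1-a))=1.092565548; dist=6371·c=6960.735 ≈ 6960.7 km; running total=38662.0 km
Leg 4 bearing: y=sinΔλ·cosφ2=0.00602630, x=cosφ1·sinφ2-sinφ1·cosφ2·cosΔλ=-0.88779007; θ=atan2(y, x)=179.6111° ≈ 179.6°
Leg 5: φ1=0.0428094, φ2=1.1534637, Δφ=1.1106542, Δλ=-2.6036106 rad; a=sin²(Δφ/2)+cosφ1·cosφ2·sin²(Δλ/2)=0.6543135517; c=2·atan2(√a, √(1-a))=1.884545664; dist=6371·c=12006.440 ≈ 12006.4 km; running total=50668.4 km
Leg 5 bearing: y=sinΔλ·cosφ2=-0.20768942, x=cosφ1·sinφ2-sinφ1·cosφ2·cosΔλ=0.92823188; θ=atan2(y, x)=-12.6121° <0 so +360° → 347.3879° ≈ 347.4°

Leg 1: dist=10229.7 km, bearing=106.0°
Leg 2: dist=11205.4 km, bearing=290.3°
Leg 3: dist=10266.2 km, bearing=355.6°
Leg 4: dist=6960.7 km, bearing=179.6°
Leg 5: dist=12006.4 km, bearing=347.4°
Total: 50668.4 km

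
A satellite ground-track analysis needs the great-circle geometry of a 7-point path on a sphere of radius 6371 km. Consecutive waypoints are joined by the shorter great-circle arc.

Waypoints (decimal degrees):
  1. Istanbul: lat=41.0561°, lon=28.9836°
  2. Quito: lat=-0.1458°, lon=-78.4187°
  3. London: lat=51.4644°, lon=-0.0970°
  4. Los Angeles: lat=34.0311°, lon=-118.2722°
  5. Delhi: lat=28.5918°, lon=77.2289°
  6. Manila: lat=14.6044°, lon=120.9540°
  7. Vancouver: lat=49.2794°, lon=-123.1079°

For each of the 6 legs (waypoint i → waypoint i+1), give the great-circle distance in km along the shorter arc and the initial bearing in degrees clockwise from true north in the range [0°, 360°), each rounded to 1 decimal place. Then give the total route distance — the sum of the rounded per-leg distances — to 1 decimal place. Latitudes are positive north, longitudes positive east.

Leg 1: φ1=0.7165641, φ2=-0.0025447, Δφ=-0.7191088, Δλ=-1.8745238 rad; a=sin²(Δφ/2)+cosφ1·cosφ2·sin²(Δλ/2)=0.6135981240; c=2·atan2(√a, √(1-a))=1.799993996; dist=6371·c=11467.762 ≈ 11467.8 km; running total=11467.8 km
Leg 1 bearing: y=sinΔλ·cosφ2=-0.95422523, x=cosφ1·sinφ2-sinφ1·cosφ2·cosΔλ=0.19451496; θ=atan2(y, x)=-78.4783° <0 so +360° → 281.5217° ≈ 281.5°
Leg 2: φ1=-0.0025447, φ2=0.8982232, Δφ=0.9007679, Δλ=1.3669715 rad; a=sin²(Δφ/2)+cosφ1·cosφ2·sin²(Δλ/2)=0.4379426666; c=2·atan2(√a, √(1-a))=1.446360778; dist=6371·c=9214.765 ≈ 9214.8 km; running total=20682.6 km
Leg 2 bearing: y=sinΔλ·cosφ2=0.61010438, x=cosφ1·sinφ2-sinφ1·cosφ2·cosΔλ=0.78253958; θ=atan2(y, x)=37.9416° ≈ 37.9°
Leg 3: φ1=0.8982232, φ2=0.5939547, Δφ=-0.3042685, Δλ=-2.0625463 rad; a=sin²(Δφ/2)+cosφ1·cosφ2·sin²(Δλ/2)=0.4030086939; c=2·atan2(√a, √(1-a))=1.375576070; dist=6371·c=8763.795 ≈ 8763.8 km; running total=29446.4 km
Leg 3 bearing: y=sinΔλ·cosφ2=-0.73053551, x=cosφ1·sinφ2-sinφ1·cosφ2·cosΔλ=0.65474317; θ=atan2(y, x)=-48.1317° <0 so +360° → 311.8683° ≈ 311.9°
Leg 4: φ1=0.5939547, φ2=0.4990210, Δφ=-0.0949337, Δλ=3.4121379 rad; a=sin²(Δφ/2)+cosφ1·cosφ2·sin²(Δλ/2)=0.7166880530; c=2·atan2(√a, √(1-a))=2.019031924; dist=6371·c=12863.252 ≈ 12863.3 km; running total=42309.7 km
Leg 4 bearing: y=sinΔλ·cosφ2=-0.23466529, x=cosφ1·sinφ2-sinφ1·cosφ2·cosΔλ=0.87012490; θ=atan2(y, x)=-15.0931° <0 so +360° → 344.9069° ≈ 344.9°
Leg 5: φ1=0.4990210, φ2=0.2548949, Δφ=-0.2441262, Δλ=0.7631470 rad; a=sin²(Δφ/2)+cosφ1·cosφ2·sin²(Δλ/2)=0.1326490004; c=2·atan2(√a, √(1-a))=0.745569027; dist=6371·c=4750.020 ≈ 4750.0 km; running total=47059.7 km
Leg 5 bearing: y=sinΔλ·cosφ2=0.66886629, x=cosφ1·sinφ2-sinφ1·cosφ2·cosΔλ=-0.11327339; θ=atan2(y, x)=99.6119° ≈ 99.6°
Leg 6: φ1=0.2548949, φ2=0.8600878, Δφ=0.6051929, Δλ=-4.2596837 rad; a=sin²(Δφ/2)+cosφ1·cosφ2·sin²(Δλ/2)=0.5425138516; c=2·atan2(√a, √(1-a))=1.655926819; dist=6371·c=10549.910 ≈ 10549.9 km; running total=57609.6 km
Leg 6 bearing: y=sinΔλ·cosφ2=0.58665574, x=cosφ1·sinφ2-sinφ1·cosφ2·cosΔλ=0.80536038; θ=atan2(y, x)=36.0710° ≈ 36.1°

Leg 1: dist=11467.8 km, bearing=281.5°
Leg 2: dist=9214.8 km, bearing=37.9°
Leg 3: dist=8763.8 km, bearing=311.9°
Leg 4: dist=12863.3 km, bearing=344.9°
Leg 5: dist=4750.0 km, bearing=99.6°
Leg 6: dist=10549.9 km, bearing=36.1°
Total: 57609.6 km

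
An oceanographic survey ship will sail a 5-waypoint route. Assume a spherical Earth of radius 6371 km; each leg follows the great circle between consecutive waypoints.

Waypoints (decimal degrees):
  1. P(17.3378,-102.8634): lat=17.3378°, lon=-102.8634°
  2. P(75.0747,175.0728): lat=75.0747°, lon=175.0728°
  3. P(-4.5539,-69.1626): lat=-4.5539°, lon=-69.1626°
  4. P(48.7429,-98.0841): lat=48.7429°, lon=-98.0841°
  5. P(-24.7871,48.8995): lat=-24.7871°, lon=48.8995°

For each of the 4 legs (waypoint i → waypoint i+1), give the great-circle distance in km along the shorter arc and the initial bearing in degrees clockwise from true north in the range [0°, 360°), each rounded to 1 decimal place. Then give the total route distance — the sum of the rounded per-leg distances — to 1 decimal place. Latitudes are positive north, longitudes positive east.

Leg 1: dist=7919.6 km, bearing=344.4°
Leg 2: dist=11214.5 km, bearing=66.1°
Leg 3: dist=6555.7 km, bearing=338.1°
Leg 4: dist=16101.4 km, bearing=59.1°
Total: 41791.2 km

Leg 1: φ1=0.3026017, φ2=1.3103007, Δφ=1.0076990, Δλ=4.8509018 rad; a=sin²(Δφ/2)+cosφ1·cosφ2·sin²(Δλ/2)=0.3390518392; c=2·atan2(√a, √(1-a))=1.243064592; dist=6371·c=7919.565 ≈ 7919.6 km; running total=7919.6 km
Leg 1 bearing: y=sinΔλ·cosφ2=-0.25509269, x=cosφ1·sinφ2-sinφ1·cosφ2·cosΔλ=0.91176229; θ=atan2(y, x)=-15.6305° <0 so +360° → 344.3695° ≈ 344.4°
Leg 2: φ1=1.3103007, φ2=-0.0794805, Δφ=-1.3897812, Δλ=-4.2627119 rad; a=sin²(Δφ/2)+cosφ1·cosφ2·sin²(Δλ/2)=0.5941597067; c=2·atan2(√a, √(1-a))=1.760246988; dist=6371·c=11214.534 ≈ 11214.5 km; running total=19134.1 km
Leg 2 bearing: y=sinΔλ·cosφ2=0.89774443, x=cosφ1·sinφ2-sinφ1·cosφ2·cosΔλ=0.39823453; θ=atan2(y, x)=66.0782° ≈ 66.1°
Leg 3: φ1=-0.0794805, φ2=0.8507241, Δφ=0.9302046, Δλ=-0.5047754 rad; a=sin²(Δφ/2)+cosφ1·cosφ2·sin²(Δλ/2)=0.2421568071; c=2·atan2(√a, √(1-a))=1.028987745; dist=6371·c=6555.681 ≈ 6555.7 km; running total=25689.8 km
Leg 3 bearing: y=sinΔλ·cosφ2=-0.31891185, x=cosφ1·sinφ2-sinφ1·cosφ2·cosΔλ=0.79521241; θ=atan2(y, x)=-21.8528° <0 so +360° → 338.1472° ≈ 338.1°
Leg 4: φ1=0.8507241, φ2=-0.4326165, Δφ=-1.2833406, Δλ=2.5653478 rad; a=sin²(Δφ/2)+cosφ1·cosφ2·sin²(Δλ/2)=0.9085899570; c=2·atan2(√a, √(1-a))=2.527297505; dist=6371·c=16101.412 ≈ 16101.4 km; running total=41791.2 km
Leg 4 bearing: y=sinΔλ·cosφ2=0.49468039, x=cosφ1·sinφ2-sinφ1·cosφ2·cosΔλ=0.29581801; θ=atan2(y, x)=59.1206° ≈ 59.1°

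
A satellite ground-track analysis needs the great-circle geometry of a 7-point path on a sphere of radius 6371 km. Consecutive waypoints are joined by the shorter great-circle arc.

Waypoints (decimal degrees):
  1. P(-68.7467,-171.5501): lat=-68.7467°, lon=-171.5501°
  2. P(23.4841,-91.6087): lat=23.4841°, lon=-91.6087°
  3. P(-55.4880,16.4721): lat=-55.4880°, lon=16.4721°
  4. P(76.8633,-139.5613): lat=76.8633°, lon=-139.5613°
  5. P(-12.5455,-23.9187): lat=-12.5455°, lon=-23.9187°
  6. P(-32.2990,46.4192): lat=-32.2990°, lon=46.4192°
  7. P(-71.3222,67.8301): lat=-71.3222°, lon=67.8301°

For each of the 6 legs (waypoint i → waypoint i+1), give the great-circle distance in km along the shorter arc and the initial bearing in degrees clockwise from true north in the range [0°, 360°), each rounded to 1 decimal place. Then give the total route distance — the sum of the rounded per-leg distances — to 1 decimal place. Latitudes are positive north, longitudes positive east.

Leg 1: φ1=-1.1998563, φ2=0.4098749, Δφ=1.6097311, Δλ=1.3952406 rad; a=sin²(Δφ/2)+cosφ1·cosφ2·sin²(Δλ/2)=0.6566623300; c=2·atan2(√a, √(1-a))=1.889488293; dist=6371·c=12037.930 ≈ 12037.9 km; running total=12037.9 km
Leg 1 bearing: y=sinΔλ·cosφ2=0.90307345, x=cosφ1·sinφ2-sinφ1·cosφ2·cosΔλ=0.29374479; θ=atan2(y, x)=71.9817° ≈ 72.0°
Leg 2: φ1=0.4098749, φ2=-0.9684483, Δφ=-1.3783232, Δλ=1.8863658 rad; a=sin²(Δφ/2)+cosφ1·cosφ2·sin²(Δλ/2)=0.7448199239; c=2·atan2(√a, √(1-a))=2.082472978; dist=6371·c=13267.435 ≈ 13267.4 km; running total=25305.3 km
Leg 2 bearing: y=sinΔλ·cosφ2=0.53860105, x=cosφ1·sinφ2-sinφ1·cosφ2·cosΔλ=-0.68568341; θ=atan2(y, x)=141.8505° ≈ 141.9°
Leg 3: φ1=-0.9684483, φ2=1.3415177, Δφ=2.3099660, Δλ=-2.7232966 rad; a=sin²(Δφ/2)+cosφ1·cosφ2·sin²(Δλ/2)=0.9600554246; c=2·atan2(√a, √(1-a))=2.739159743; dist=6371·c=17451.187 ≈ 17451.2 km; running total=42756.5 km
Leg 3 bearing: y=sinΔλ·cosφ2=-0.09232007, x=cosφ1·sinφ2-sinφ1·cosφ2·cosΔλ=0.38062190; θ=atan2(y, x)=-13.6338° <0 so +360° → 346.3662° ≈ 346.4°
Leg 4: φ1=1.3415177, φ2=-0.2189603, Δφ=-1.5604779, Δλ=2.0183441 rad; a=sin²(Δφ/2)+cosφ1·cosφ2·sin²(Δλ/2)=0.6537684182; c=2·atan2(√a, √(1-a))=1.883399655; dist=6371·c=11999.139 ≈ 11999.1 km; running total=54755.6 km
Leg 4 bearing: y=sinΔλ·cosφ2=0.87998638, x=cosφ1·sinφ2-sinφ1·cosφ2·cosΔλ=0.36200148; θ=atan2(y, x)=67.6391° ≈ 67.6°
Leg 5: φ1=-0.2189603, φ2=-0.5637239, Δφ=-0.3447636, Δλ=1.2276279 rad; a=sin²(Δφ/2)+cosφ1·cosφ2·sin²(Δλ/2)=0.3031570713; c=2·atan2(√a, √(1-a))=1.166158503; dist=6371·c=7429.596 ≈ 7429.6 km; running total=62185.2 km
Leg 5 bearing: y=sinΔλ·cosφ2=0.79598620, x=cosφ1·sinφ2-sinφ1·cosφ2·cosΔλ=-0.45980149; θ=atan2(y, x)=120.0129° ≈ 120.0°
Leg 6: φ1=-0.5637239, φ2=-1.2448072, Δφ=-0.6810833, Δλ=0.3736907 rad; a=sin²(Δφ/2)+cosφ1·cosφ2·sin²(Δλ/2)=0.1208952712; c=2·atan2(√a, √(1-a))=0.710233798; dist=6371·c=4524.900 ≈ 4524.9 km; running total=66710.1 km
Leg 6 bearing: y=sinΔλ·cosφ2=0.11690704, x=cosφ1·sinφ2-sinφ1·cosφ2·cosΔλ=-0.64144459; θ=atan2(y, x)=169.6709° ≈ 169.7°

Leg 1: dist=12037.9 km, bearing=72.0°
Leg 2: dist=13267.4 km, bearing=141.9°
Leg 3: dist=17451.2 km, bearing=346.4°
Leg 4: dist=11999.1 km, bearing=67.6°
Leg 5: dist=7429.6 km, bearing=120.0°
Leg 6: dist=4524.9 km, bearing=169.7°
Total: 66710.1 km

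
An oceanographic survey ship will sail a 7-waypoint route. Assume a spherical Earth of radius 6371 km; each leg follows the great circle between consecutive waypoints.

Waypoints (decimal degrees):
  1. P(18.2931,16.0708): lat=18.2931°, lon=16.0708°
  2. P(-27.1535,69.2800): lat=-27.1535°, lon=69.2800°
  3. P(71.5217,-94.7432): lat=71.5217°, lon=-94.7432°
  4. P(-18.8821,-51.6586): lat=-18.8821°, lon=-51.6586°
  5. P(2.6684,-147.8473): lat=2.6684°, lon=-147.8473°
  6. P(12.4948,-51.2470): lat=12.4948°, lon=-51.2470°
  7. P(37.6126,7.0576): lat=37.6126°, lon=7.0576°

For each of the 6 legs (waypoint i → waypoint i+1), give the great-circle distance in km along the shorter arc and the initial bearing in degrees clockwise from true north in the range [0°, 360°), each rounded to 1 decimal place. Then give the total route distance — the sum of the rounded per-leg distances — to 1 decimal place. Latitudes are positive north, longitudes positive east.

Leg 1: φ1=0.3192748, φ2=-0.4739180, Δφ=-0.7931928, Δλ=0.9286757 rad; a=sin²(Δφ/2)+cosφ1·cosφ2·sin²(Δλ/2)=0.3186439263; c=2·atan2(√a, √(1-a))=1.199619738; dist=6371·c=7642.777 ≈ 7642.8 km; running total=7642.8 km
Leg 1 bearing: y=sinΔλ·cosφ2=0.71256598, x=cosφ1·sinφ2-sinφ1·cosφ2·cosΔλ=-0.60057441; θ=atan2(y, x)=130.1253° ≈ 130.1°
Leg 2: φ1=-0.4739180, φ2=1.2482892, Δφ=1.7222071, Δλ=-2.8627449 rad; a=sin²(Δφ/2)+cosφ1·cosφ2·sin²(Δλ/2)=0.8519838017; c=2·atan2(√a, √(1-a))=2.351764819; dist=6371·c=14983.094 ≈ 14983.1 km; running total=22625.9 km
Leg 2 bearing: y=sinΔλ·cosφ2=-0.08723864, x=cosφ1·sinφ2-sinφ1·cosφ2·cosΔλ=0.70485391; θ=atan2(y, x)=-7.0555° <0 so +360° → 352.9445° ≈ 352.9°
Leg 3: φ1=1.2482892, φ2=-0.3295548, Δφ=-1.5778440, Δλ=0.7519681 rad; a=sin²(Δφ/2)+cosφ1·cosφ2·sin²(Δλ/2)=0.5439570107; c=2·atan2(√a, √(1-a))=1.658823990; dist=6371·c=10568.368 ≈ 10568.4 km; running total=33194.3 km
Leg 3 bearing: y=sinΔλ·cosφ2=0.64631871, x=cosφ1·sinφ2-sinφ1·cosφ2·cosΔλ=-0.75798631; θ=atan2(y, x)=139.5465° ≈ 139.5°
Leg 4: φ1=-0.3295548, φ2=0.0465724, Δφ=0.3761272, Δλ=-1.6788095 rad; a=sin²(Δφ/2)+cosφ1·cosφ2·sin²(Δλ/2)=0.5584789000; c=2·atan2(√a, √(1-a))=1.688022428; dist=6371·c=10754.391 ≈ 10754.4 km; running total=43948.7 km
Leg 4 bearing: y=sinΔλ·cosφ2=-0.99309427, x=cosφ1·sinφ2-sinφ1·cosφ2·cosΔλ=0.00920055; θ=atan2(y, x)=-89.4692° <0 so +360° → 270.5308° ≈ 270.5°
Leg 5: φ1=0.0465724, φ2=0.2180754, Δφ=0.1715030, Δλ=1.6859933 rad; a=sin²(Δφ/2)+cosφ1·cosφ2·sin²(Δλ/2)=0.5510130003; c=2·atan2(√a, √(1-a))=1.673000165; dist=6371·c=10658.684 ≈ 10658.7 km; running total=54607.4 km
Leg 5 bearing: y=sinΔλ·cosφ2=0.96984479, x=cosφ1·sinφ2-sinφ1·cosφ2·cosΔλ=0.22134088; θ=atan2(y, x)=77.1440° ≈ 77.1°
Leg 6: φ1=0.2180754, φ2=0.6564637, Δφ=0.4383883, Δλ=1.0176072 rad; a=sin²(Δφ/2)+cosφ1·cosφ2·sin²(Δλ/2)=0.2308065612; c=2·atan2(√a, √(1-a))=1.002274627; dist=6371·c=6385.492 ≈ 6385.5 km; running total=60992.9 km
Leg 6 bearing: y=sinΔλ·cosφ2=0.67400807, x=cosφ1·sinφ2-sinφ1·cosφ2·cosΔλ=0.50581883; θ=atan2(y, x)=53.1131° ≈ 53.1°

Leg 1: dist=7642.8 km, bearing=130.1°
Leg 2: dist=14983.1 km, bearing=352.9°
Leg 3: dist=10568.4 km, bearing=139.5°
Leg 4: dist=10754.4 km, bearing=270.5°
Leg 5: dist=10658.7 km, bearing=77.1°
Leg 6: dist=6385.5 km, bearing=53.1°
Total: 60992.9 km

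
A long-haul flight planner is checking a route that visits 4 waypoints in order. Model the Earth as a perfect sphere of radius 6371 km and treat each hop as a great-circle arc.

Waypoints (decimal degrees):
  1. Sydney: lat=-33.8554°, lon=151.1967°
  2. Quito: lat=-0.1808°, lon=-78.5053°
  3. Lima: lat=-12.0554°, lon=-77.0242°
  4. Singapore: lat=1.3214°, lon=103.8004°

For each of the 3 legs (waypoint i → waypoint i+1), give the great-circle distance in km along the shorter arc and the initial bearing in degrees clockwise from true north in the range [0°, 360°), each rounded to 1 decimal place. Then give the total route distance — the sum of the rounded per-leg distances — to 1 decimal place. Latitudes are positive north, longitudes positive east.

Leg 1: φ1=-0.5908882, φ2=-0.0031556, Δφ=0.5877326, Δλ=-4.0090562 rad; a=sin²(Δφ/2)+cosφ1·cosφ2·sin²(Δλ/2)=0.7676706866; c=2·atan2(√a, √(1-a))=2.135708188; dist=6371·c=13606.597 ≈ 13606.6 km; running total=13606.6 km
Leg 1 bearing: y=sinΔλ·cosφ2=0.76268711, x=cosφ1·sinφ2-sinφ1·cosφ2·cosΔλ=-0.36292973; θ=atan2(y, x)=115.4478° ≈ 115.4°
Leg 2: φ1=-0.0031556, φ2=-0.2104064, Δφ=-0.2072509, Δλ=0.0258501 rad; a=sin²(Δφ/2)+cosφ1·cosφ2·sin²(Δλ/2)=0.0108632114; c=2·atan2(√a, √(1-a))=0.208832730; dist=6371·c=1330.473 ≈ 1330.5 km; running total=14937.1 km
Leg 2 bearing: y=sinΔλ·cosφ2=0.02527716, x=cosφ1·sinφ2-sinφ1·cosφ2·cosΔλ=-0.20577141; θ=atan2(y, x)=172.9968° ≈ 173.0°
Leg 3: φ1=-0.2104064, φ2=0.0230628, Δφ=0.2334692, Δλ=3.1559846 rad; a=sin²(Δφ/2)+cosφ1·cosφ2·sin²(Δλ/2)=0.9912005974; c=2·atan2(√a, √(1-a))=2.953706153; dist=6371·c=18818.062 ≈ 18818.1 km; running total=33755.2 km
Leg 3 bearing: y=sinΔλ·cosφ2=-0.01438766, x=cosφ1·sinφ2-sinφ1·cosφ2·cosΔλ=-0.18622805; θ=atan2(y, x)=-175.5822° <0 so +360° → 184.4178° ≈ 184.4°

Leg 1: dist=13606.6 km, bearing=115.4°
Leg 2: dist=1330.5 km, bearing=173.0°
Leg 3: dist=18818.1 km, bearing=184.4°
Total: 33755.2 km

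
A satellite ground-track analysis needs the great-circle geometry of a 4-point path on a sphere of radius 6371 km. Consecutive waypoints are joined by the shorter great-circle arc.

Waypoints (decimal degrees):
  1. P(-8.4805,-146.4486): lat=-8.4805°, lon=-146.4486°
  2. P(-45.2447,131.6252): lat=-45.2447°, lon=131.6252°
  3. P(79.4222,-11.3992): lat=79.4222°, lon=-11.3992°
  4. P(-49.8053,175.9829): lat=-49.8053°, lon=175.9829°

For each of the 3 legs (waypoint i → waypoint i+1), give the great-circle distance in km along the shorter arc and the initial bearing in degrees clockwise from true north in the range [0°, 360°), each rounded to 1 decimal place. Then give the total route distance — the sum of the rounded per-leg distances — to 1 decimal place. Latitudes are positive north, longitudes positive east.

Leg 1: φ1=-0.1480126, φ2=-0.7896690, Δφ=-0.6416563, Δλ=4.8533034 rad; a=sin²(Δφ/2)+cosφ1·cosφ2·sin²(Δλ/2)=0.3987353784; c=2·atan2(√a, √(1-a))=1.366856325; dist=6371·c=8708.242 ≈ 8708.2 km; running total=8708.2 km
Leg 1 bearing: y=sinΔλ·cosφ2=-0.69710156, x=cosφ1·sinφ2-sinφ1·cosφ2·cosΔλ=-0.68777272; θ=atan2(y, x)=-134.6140° <0 so +360° → 225.3860° ≈ 225.4°
Leg 2: φ1=-0.7896690, φ2=1.3861789, Δφ=2.1758479, Δλ=-2.4962467 rad; a=sin²(Δφ/2)+cosφ1·cosφ2·sin²(Δλ/2)=0.9006541604; c=2·atan2(√a, √(1-a))=2.500275260; dist=6371·c=15929.254 ≈ 15929.3 km; running total=24637.5 km
Leg 2 bearing: y=sinΔλ·cosφ2=-0.11041303, x=cosφ1·sinφ2-sinφ1·cosφ2·cosΔλ=0.58797444; θ=atan2(y, x)=-10.6355° <0 so +360° → 349.3645° ≈ 349.4°
Leg 3: φ1=1.3861789, φ2=-0.8692665, Δφ=-2.2554454, Δλ=3.2704346 rad; a=sin²(Δφ/2)+cosφ1·cosφ2·sin²(Δλ/2)=0.9341836044; c=2·atan2(√a, √(1-a))=2.622696659; dist=6371·c=16709.200 ≈ 16709.2 km; running total=41346.7 km
Leg 3 bearing: y=sinΔλ·cosφ2=-0.08292306, x=cosφ1·sinφ2-sinφ1·cosφ2·cosΔλ=0.48893983; θ=atan2(y, x)=-9.6256° <0 so +360° → 350.3744° ≈ 350.4°

Leg 1: dist=8708.2 km, bearing=225.4°
Leg 2: dist=15929.3 km, bearing=349.4°
Leg 3: dist=16709.2 km, bearing=350.4°
Total: 41346.7 km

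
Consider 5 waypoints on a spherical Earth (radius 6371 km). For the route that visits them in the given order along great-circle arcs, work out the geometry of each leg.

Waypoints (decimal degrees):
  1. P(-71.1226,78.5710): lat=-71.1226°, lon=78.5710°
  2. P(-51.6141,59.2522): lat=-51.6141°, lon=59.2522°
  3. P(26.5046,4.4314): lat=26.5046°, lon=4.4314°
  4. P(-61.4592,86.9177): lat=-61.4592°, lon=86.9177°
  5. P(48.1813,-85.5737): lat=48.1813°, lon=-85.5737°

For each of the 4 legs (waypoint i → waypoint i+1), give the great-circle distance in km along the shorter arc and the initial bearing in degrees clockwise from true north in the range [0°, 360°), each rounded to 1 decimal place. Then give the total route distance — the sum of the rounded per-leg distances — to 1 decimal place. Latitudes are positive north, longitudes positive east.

Leg 1: φ1=-1.2413235, φ2=-0.9008360, Δφ=0.3404876, Δλ=-0.3371767 rad; a=sin²(Δφ/2)+cosφ1·cosφ2·sin²(Δλ/2)=0.0343602927; c=2·atan2(√a, √(1-a))=0.372887174; dist=6371·c=2375.664 ≈ 2375.7 km; running total=2375.7 km
Leg 1 bearing: y=sinΔλ·cosφ2=-0.20542682, x=cosφ1·sinφ2-sinφ1·cosφ2·cosΔλ=0.30086288; θ=atan2(y, x)=-34.3250° <0 so +360° → 325.6750° ≈ 325.7°
Leg 2: φ1=-0.9008360, φ2=0.4625925, Δφ=1.3634285, Δλ=-0.9568035 rad; a=sin²(Δφ/2)+cosφ1·cosφ2·sin²(Δλ/2)=0.5148265353; c=2·atan2(√a, √(1-a))=1.600453745; dist=6371·c=10196.491 ≈ 10196.5 km; running total=12572.2 km
Leg 2 bearing: y=sinΔλ·cosφ2=-0.73144899, x=cosφ1·sinφ2-sinφ1·cosφ2·cosΔλ=0.68125110; θ=atan2(y, x)=-47.0351° <0 so +360° → 312.9649° ≈ 313.0°
Leg 3: φ1=0.4625925, φ2=-1.0726654, Δφ=-1.5352579, Δλ=1.4396575 rad; a=sin²(Δφ/2)+cosφ1·cosφ2·sin²(Δλ/2)=0.6680637106; c=2·atan2(√a, √(1-a))=1.913598373; dist=6371·c=12191.535 ≈ 12191.5 km; running total=24763.7 km
Leg 3 bearing: y=sinΔλ·cosφ2=0.47368200, x=cosφ1·sinφ2-sinφ1·cosφ2·cosΔλ=-0.81402931; θ=atan2(y, x)=149.8050° ≈ 149.8°
Leg 4: φ1=-1.0726654, φ2=0.8409223, Δφ=1.9135877, Δλ=-3.0105429 rad; a=sin²(Δφ/2)+cosφ1·cosφ2·sin²(Δλ/2)=0.9852679179; c=2·atan2(√a, √(1-a))=2.898241050; dist=6371·c=18464.694 ≈ 18464.7 km; running total=43228.4 km
Leg 4 bearing: y=sinΔλ·cosφ2=-0.08713092, x=cosφ1·sinφ2-sinφ1·cosφ2·cosΔλ=-0.22465172; θ=atan2(y, x)=-158.8013° <0 so +360° → 201.1987° ≈ 201.2°

Leg 1: dist=2375.7 km, bearing=325.7°
Leg 2: dist=10196.5 km, bearing=313.0°
Leg 3: dist=12191.5 km, bearing=149.8°
Leg 4: dist=18464.7 km, bearing=201.2°
Total: 43228.4 km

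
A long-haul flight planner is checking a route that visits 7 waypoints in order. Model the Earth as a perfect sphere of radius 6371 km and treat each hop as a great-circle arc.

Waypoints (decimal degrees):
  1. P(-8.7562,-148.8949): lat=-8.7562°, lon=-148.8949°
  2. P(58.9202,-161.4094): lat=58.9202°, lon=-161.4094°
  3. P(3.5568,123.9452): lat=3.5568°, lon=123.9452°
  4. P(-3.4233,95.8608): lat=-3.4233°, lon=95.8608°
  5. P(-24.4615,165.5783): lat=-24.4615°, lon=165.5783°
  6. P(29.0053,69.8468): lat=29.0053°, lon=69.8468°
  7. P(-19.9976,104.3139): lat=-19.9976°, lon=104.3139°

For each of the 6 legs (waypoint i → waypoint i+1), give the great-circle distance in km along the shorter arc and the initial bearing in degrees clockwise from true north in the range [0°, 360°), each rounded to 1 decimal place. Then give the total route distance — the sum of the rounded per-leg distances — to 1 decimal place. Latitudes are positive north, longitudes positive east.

Leg 1: φ1=-0.1528245, φ2=1.0283515, Δφ=1.1811760, Δλ=-0.2184192 rad; a=sin²(Δφ/2)+cosφ1·cosφ2·sin²(Δλ/2)=0.3161424354; c=2·atan2(√a, √(1-a))=1.194245516; dist=6371·c=7608.538 ≈ 7608.5 km; running total=7608.5 km
Leg 1 bearing: y=sinΔλ·cosφ2=-0.11186047, x=cosφ1·sinφ2-sinφ1·cosφ2·cosΔλ=0.92318623; θ=atan2(y, x)=-6.9087° <0 so +360° → 353.0913° ≈ 353.1°
Leg 2: φ1=1.0283515, φ2=0.0620779, Δφ=-0.9662736, Δλ=4.9803773 rad; a=sin²(Δφ/2)+cosφ1·cosφ2·sin²(Δλ/2)=0.4052184505; c=2·atan2(√a, √(1-a))=1.380079168; dist=6371·c=8792.484 ≈ 8792.5 km; running total=16401.0 km
Leg 2 bearing: y=sinΔλ·cosφ2=-0.96244807, x=cosφ1·sinφ2-sinφ1·cosφ2·cosΔλ=-0.19431817; θ=atan2(y, x)=-101.4146° <0 so +360° → 258.5854° ≈ 258.6°
Leg 3: φ1=0.0620779, φ2=-0.0597479, Δφ=-0.1218257, Δλ=-0.4901652 rad; a=sin²(Δφ/2)+cosφ1·cosφ2·sin²(Δλ/2)=0.0623600032; c=2·atan2(√a, √(1-a))=0.504781855; dist=6371·c=3215.965 ≈ 3216.0 km; running total=19617.0 km
Leg 3 bearing: y=sinΔλ·cosφ2=-0.46993165, x=cosφ1·sinφ2-sinφ1·cosφ2·cosΔλ=-0.11423298; θ=atan2(y, x)=-103.6627° <0 so +360° → 256.3373° ≈ 256.3°
Leg 4: φ1=-0.0597479, φ2=-0.4269337, Δφ=-0.3671859, Δλ=1.2167999 rad; a=sin²(Δφ/2)+cosφ1·cosφ2·sin²(Δλ/2)=0.3301517034; c=2·atan2(√a, √(1-a))=1.224202038; dist=6371·c=7799.391 ≈ 7799.4 km; running total=27416.4 km
Leg 4 bearing: y=sinΔλ·cosφ2=0.85380017, x=cosφ1·sinφ2-sinφ1·cosφ2·cosΔλ=-0.39450157; θ=atan2(y, x)=114.7995° ≈ 114.8°
Leg 5: φ1=-0.4269337, φ2=0.5062380, Δφ=0.9331717, Δλ=-1.6708299 rad; a=sin²(Δφ/2)+cosφ1·cosφ2·sin²(Δλ/2)=0.6401427639; c=2·atan2(√a, √(1-a))=1.854887874; dist=6371·c=11817.491 ≈ 11817.5 km; running total=39233.9 km
Leg 5 bearing: y=sinΔλ·cosφ2=-0.87020270, x=cosφ1·sinφ2-sinφ1·cosφ2·cosΔλ=0.40520031; θ=atan2(y, x)=-65.0315° <0 so +360° → 294.9685° ≈ 295.0°
Leg 6: φ1=0.5062380, φ2=-0.3490240, Δφ=-0.8552619, Δλ=0.6015644 rad; a=sin²(Δφ/2)+cosφ1·cosφ2·sin²(Δλ/2)=0.2441264183; c=2·atan2(√a, √(1-a))=1.033579137; dist=6371·c=6584.933 ≈ 6584.9 km; running total=45818.8 km
Leg 6 bearing: y=sinΔλ·cosφ2=0.53181110, x=cosφ1·sinφ2-sinφ1·cosφ2·cosΔλ=-0.67475314; θ=atan2(y, x)=141.7564° ≈ 141.8°

Leg 1: dist=7608.5 km, bearing=353.1°
Leg 2: dist=8792.5 km, bearing=258.6°
Leg 3: dist=3216.0 km, bearing=256.3°
Leg 4: dist=7799.4 km, bearing=114.8°
Leg 5: dist=11817.5 km, bearing=295.0°
Leg 6: dist=6584.9 km, bearing=141.8°
Total: 45818.8 km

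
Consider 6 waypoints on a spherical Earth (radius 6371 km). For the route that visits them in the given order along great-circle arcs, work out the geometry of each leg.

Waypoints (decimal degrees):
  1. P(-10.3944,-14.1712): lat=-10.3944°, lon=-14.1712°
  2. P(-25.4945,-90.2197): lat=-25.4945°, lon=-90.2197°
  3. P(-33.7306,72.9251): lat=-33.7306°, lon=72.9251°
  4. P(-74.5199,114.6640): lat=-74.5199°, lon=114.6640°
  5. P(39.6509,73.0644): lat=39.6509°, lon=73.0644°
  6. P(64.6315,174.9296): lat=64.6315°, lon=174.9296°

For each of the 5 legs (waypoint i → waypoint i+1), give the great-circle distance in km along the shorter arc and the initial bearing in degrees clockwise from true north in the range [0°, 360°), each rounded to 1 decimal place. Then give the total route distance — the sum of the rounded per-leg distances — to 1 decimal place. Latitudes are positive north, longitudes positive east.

Leg 1: dist=8121.6 km, bearing=246.3°
Leg 2: dist=13193.0 km, bearing=164.1°
Leg 3: dist=5060.5 km, bearing=165.6°
Leg 4: dist=13062.1 km, bearing=324.8°
Leg 5: dist=6607.1 km, bearing=29.1°
Total: 46044.3 km

Leg 1: φ1=-0.1814165, φ2=-0.4449630, Δφ=-0.2635465, Δλ=-1.3272967 rad; a=sin²(Δφ/2)+cosφ1·cosφ2·sin²(Δλ/2)=0.3541446124; c=2·atan2(√a, √(1-a))=1.274781410; dist=6371·c=8121.632 ≈ 8121.6 km; running total=8121.6 km
Leg 1 bearing: y=sinΔλ·cosφ2=-0.87599927, x=cosφ1·sinφ2-sinφ1·cosφ2·cosΔλ=-0.38409648; θ=atan2(y, x)=-113.6758° <0 so +360° → 246.3242° ≈ 246.3°
Leg 2: φ1=-0.4449630, φ2=-0.5887100, Δφ=-0.1437471, Δλ=2.8474139 rad; a=sin²(Δφ/2)+cosφ1·cosφ2·sin²(Δλ/2)=0.7397089572; c=2·atan2(√a, √(1-a))=2.070787639; dist=6371·c=13192.988 ≈ 13193.0 km; running total=21314.6 km
Leg 2 bearing: y=sinΔλ·cosφ2=0.24114244, x=cosφ1·sinφ2-sinφ1·cosφ2·cosΔλ=-0.84380613; θ=atan2(y, x)=164.0512° ≈ 164.1°
Leg 3: φ1=-0.5887100, φ2=-1.3006176, Δφ=-0.7119076, Δλ=0.7284812 rad; a=sin²(Δφ/2)+cosφ1·cosφ2·sin²(Δλ/2)=0.1496112877; c=2·atan2(√a, √(1-a))=0.794309636; dist=6371·c=5060.547 ≈ 5060.5 km; running total=26375.1 km
Leg 3 bearing: y=sinΔλ·cosφ2=0.17768768, x=cosφ1·sinφ2-sinφ1·cosφ2·cosΔλ=-0.69089658; θ=atan2(y, x)=165.5770° ≈ 165.6°
Leg 4: φ1=-1.3006176, φ2=0.6920388, Δφ=1.9926564, Δλ=-0.7260500 rad; a=sin²(Δφ/2)+cosφ1·cosφ2·sin²(Δλ/2)=0.7306425364; c=2·atan2(√a, √(1-a))=2.050239355; dist=6371·c=13062.075 ≈ 13062.1 km; running total=39437.2 km
Leg 4 bearing: y=sinΔλ·cosφ2=-0.51118376, x=cosφ1·sinφ2-sinφ1·cosφ2·cosΔλ=0.72519463; θ=atan2(y, x)=-35.1797° <0 so +360° → 324.8203° ≈ 324.8°
Leg 5: φ1=0.6920388, φ2=1.1280325, Δφ=0.4359937, Δλ=1.7778831 rad; a=sin²(Δφ/2)+cosφ1·cosφ2·sin²(Δλ/2)=0.2456247015; c=2·atan2(√a, √(1-a))=1.037063412; dist=6371·c=6607.131 ≈ 6607.1 km; running total=46044.3 km
Leg 5 bearing: y=sinΔλ·cosφ2=0.41928444, x=cosφ1·sinφ2-sinφ1·cosφ2·cosΔλ=0.75191315; θ=atan2(y, x)=29.1451° ≈ 29.1°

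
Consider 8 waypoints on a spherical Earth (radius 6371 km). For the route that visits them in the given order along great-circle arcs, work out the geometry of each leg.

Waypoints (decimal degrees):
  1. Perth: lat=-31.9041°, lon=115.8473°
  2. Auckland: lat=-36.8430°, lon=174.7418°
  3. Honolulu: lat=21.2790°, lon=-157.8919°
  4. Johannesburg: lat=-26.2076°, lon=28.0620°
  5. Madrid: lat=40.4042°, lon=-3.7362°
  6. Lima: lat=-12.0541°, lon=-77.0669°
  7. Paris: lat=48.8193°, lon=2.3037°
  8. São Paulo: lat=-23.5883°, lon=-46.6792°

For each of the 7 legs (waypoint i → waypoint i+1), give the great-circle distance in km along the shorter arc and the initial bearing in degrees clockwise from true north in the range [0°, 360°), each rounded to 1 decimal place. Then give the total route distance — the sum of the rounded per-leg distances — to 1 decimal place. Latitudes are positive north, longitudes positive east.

Leg 1: φ1=-0.5568316, φ2=-0.6430317, Δφ=-0.0862001, Δλ=1.0279029 rad; a=sin²(Δφ/2)+cosφ1·cosφ2·sin²(Δλ/2)=0.1660588208; c=2·atan2(√a, √(1-a))=0.839436457; dist=6371·c=5348.0497 ≈ 5348.0 km; running total=5348.0 km
Leg 1 bearing: y=sinΔλ·cosφ2=0.68521509, x=cosφ1·sinφ2-sinφ1·cosφ2·cosΔλ=-0.29053989; θ=atan2(y, x)=112.9776° ≈ 113.0°
Leg 2: φ1=-0.6430317, φ2=0.3713886, Δφ=1.0144203, Δλ=-5.8055533 rad; a=sin²(Δφ/2)+cosφ1·cosφ2·sin²(Δλ/2)=0.2776722329; c=2·atan2(√a, √(1-a))=1.110006679; dist=6371·c=7071.853 ≈ 7071.9 km; running total=12419.9 km
Leg 2 bearing: y=sinΔλ·cosφ2=0.42833868, x=cosφ1·sinφ2-sinφ1·cosφ2·cosΔλ=0.78664314; θ=atan2(y, x)=28.5689° ≈ 28.6°
Leg 3: φ1=0.3713886, φ2=-0.4574089, Δφ=-0.8287975, Δλ=3.2455078 rad; a=sin²(Δφ/2)+cosφ1·cosφ2·sin²(Δλ/2)=0.9958963525; c=2·atan2(√a, √(1-a))=3.013385429; dist=6371·c=19198.279 ≈ 19198.3 km; running total=31618.2 km
Leg 3 bearing: y=sinΔλ·cosφ2=-0.09306496, x=cosφ1·sinφ2-sinφ1·cosφ2·cosΔλ=-0.08767066; θ=atan2(y, x)=-133.2904° <0 so +360° → 226.7096° ≈ 226.7°
Leg 4: φ1=-0.4574089, φ2=0.7051863, Δφ=1.1625952, Δλ=-0.5549833 rad; a=sin²(Δφ/2)+cosφ1·cosφ2·sin²(Δλ/2)=0.3527922698; c=2·atan2(√a, √(1-a))=1.271952515; dist=6371·c=8103.609 ≈ 8103.6 km; running total=39721.8 km
Leg 4 bearing: y=sinΔλ·cosφ2=-0.40125166, x=cosφ1·sinφ2-sinφ1·cosφ2·cosΔλ=0.86736189; θ=atan2(y, x)=-24.8258° <0 so +360° → 335.1742° ≈ 335.2°
Leg 5: φ1=0.7051863, φ2=-0.2103837, Δφ=-0.9155701, Δλ=-1.2798622 rad; a=sin²(Δφ/2)+cosφ1·cosφ2·sin²(Δλ/2)=0.4608732895; c=2·atan2(√a, √(1-a))=1.492462820; dist=6371·c=9508.481 ≈ 9508.5 km; running total=49230.3 km
Leg 5 bearing: y=sinΔλ·cosφ2=-0.93685377, x=cosφ1·sinφ2-sinφ1·cosφ2·cosΔλ=-0.34085396; θ=atan2(y, x)=-109.9928° <0 so +360° → 250.0072° ≈ 250.0°
Leg 6: φ1=-0.2103837, φ2=0.8520575, Δφ=1.0624413, Δλ=1.3852783 rad; a=sin²(Δφ/2)+cosφ1·cosφ2·sin²(Δλ/2)=0.5192013444; c=2·atan2(√a, √(1-a))=1.609208461; dist=6371·c=10252.267 ≈ 10252.3 km; running total=59482.6 km
Leg 6 bearing: y=sinΔλ·cosφ2=0.64713776, x=cosφ1·sinφ2-sinφ1·cosφ2·cosΔλ=0.76140525; θ=atan2(y, x)=40.3621° ≈ 40.4°
Leg 7: φ1=0.8520575, φ2=-0.4116935, Δφ=-1.2637510, Δλ=-0.8549129 rad; a=sin²(Δφ/2)+cosφ1·cosφ2·sin²(Δλ/2)=0.4525807550; c=2·atan2(√a, √(1-a))=1.475815090; dist=6371·c=9402.418 ≈ 9402.4 km; running total=68885.0 km
Leg 7 bearing: y=sinΔλ·cosφ2=-0.69146994, x=cosφ1·sinφ2-sinφ1·cosφ2·cosΔλ=-0.71615290; θ=atan2(y, x)=-136.0046° <0 so +360° → 223.9954° ≈ 224.0°

Leg 1: dist=5348.0 km, bearing=113.0°
Leg 2: dist=7071.9 km, bearing=28.6°
Leg 3: dist=19198.3 km, bearing=226.7°
Leg 4: dist=8103.6 km, bearing=335.2°
Leg 5: dist=9508.5 km, bearing=250.0°
Leg 6: dist=10252.3 km, bearing=40.4°
Leg 7: dist=9402.4 km, bearing=224.0°
Total: 68885.0 km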